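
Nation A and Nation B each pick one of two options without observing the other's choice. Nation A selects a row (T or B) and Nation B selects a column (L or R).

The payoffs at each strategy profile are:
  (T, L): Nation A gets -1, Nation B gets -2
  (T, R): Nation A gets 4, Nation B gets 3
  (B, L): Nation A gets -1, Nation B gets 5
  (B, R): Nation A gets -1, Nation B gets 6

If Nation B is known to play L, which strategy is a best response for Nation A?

Against L, Nation A earns -1 from T and -1 from B.
So either strategy is a best response.

either — both T and B are best responses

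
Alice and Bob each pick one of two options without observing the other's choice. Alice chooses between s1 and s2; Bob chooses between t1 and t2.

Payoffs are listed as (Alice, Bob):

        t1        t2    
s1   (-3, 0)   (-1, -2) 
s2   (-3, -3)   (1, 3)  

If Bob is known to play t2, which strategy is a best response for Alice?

s2

Against t2, Alice earns -1 from s1 and 1 from s2.
So s2 is the best response.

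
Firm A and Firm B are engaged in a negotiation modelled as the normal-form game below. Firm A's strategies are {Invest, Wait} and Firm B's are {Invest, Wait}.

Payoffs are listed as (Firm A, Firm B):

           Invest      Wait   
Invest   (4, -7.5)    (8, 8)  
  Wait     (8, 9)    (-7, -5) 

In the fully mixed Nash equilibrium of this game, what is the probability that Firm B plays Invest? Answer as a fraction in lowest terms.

Let c be the probability that Firm B plays Invest. In a completely mixed equilibrium, Firm A must be indifferent between Invest and Wait.
Firm A's expected payoff from Invest is 4c + 8(1−c); from Wait it is 8c − 7(1−c).
Setting these equal: −4c + 8 = 15c − 7, so c = 15/19.

15/19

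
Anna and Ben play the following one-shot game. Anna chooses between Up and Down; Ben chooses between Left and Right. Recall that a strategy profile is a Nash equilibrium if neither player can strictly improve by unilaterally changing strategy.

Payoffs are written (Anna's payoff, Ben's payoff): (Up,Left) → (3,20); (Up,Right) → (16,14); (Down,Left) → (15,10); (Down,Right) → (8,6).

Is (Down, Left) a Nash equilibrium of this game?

Yes

At (Down, Left), Anna earns 15; switching to Up would give 3, so Anna has no profitable deviation.
Ben earns 10; switching to Right would give 6, so Ben has no profitable deviation.
Neither player can gain by a unilateral deviation, so this profile is a Nash equilibrium.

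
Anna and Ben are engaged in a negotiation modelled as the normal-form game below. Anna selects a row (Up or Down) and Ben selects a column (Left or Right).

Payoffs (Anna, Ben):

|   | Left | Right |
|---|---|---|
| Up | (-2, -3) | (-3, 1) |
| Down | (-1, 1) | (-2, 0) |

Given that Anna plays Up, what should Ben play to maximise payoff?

Against Up, Ben earns -3 from Left and 1 from Right.
So Right is the best response.

Right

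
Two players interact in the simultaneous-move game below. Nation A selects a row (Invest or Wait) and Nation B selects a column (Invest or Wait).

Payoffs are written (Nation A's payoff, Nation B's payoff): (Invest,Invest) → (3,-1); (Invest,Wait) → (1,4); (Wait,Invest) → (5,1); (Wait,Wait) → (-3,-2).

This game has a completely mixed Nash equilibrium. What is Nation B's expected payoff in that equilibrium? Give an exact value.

First find p, the probability Nation A plays Invest, from Nation B's indifference between Invest and Wait: −p + (1−p) = 4p − 2(1−p), giving p = 3/8.
Since Nation B is indifferent in equilibrium, Nation B's expected payoff equals the payoff from either column against (3/8, 5/8). Using Invest: −(3/8) + (5/8) = 1/4.

1/4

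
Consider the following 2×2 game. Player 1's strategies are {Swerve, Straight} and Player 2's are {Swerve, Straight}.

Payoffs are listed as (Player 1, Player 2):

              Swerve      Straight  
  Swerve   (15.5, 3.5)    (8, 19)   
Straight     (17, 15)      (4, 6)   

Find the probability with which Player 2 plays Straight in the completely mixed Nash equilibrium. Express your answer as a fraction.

3/11

Let c be the probability that Player 2 plays Swerve. In a completely mixed equilibrium, Player 1 must be indifferent between Swerve and Straight.
Player 1's expected payoff from Swerve is 15.5c + 8(1−c); from Straight it is 17c + 4(1−c).
Setting these equal: 7.5c + 8 = 13c + 4, so c = 8/11.
Therefore Player 2 plays Straight with probability 1 − 8/11 = 3/11.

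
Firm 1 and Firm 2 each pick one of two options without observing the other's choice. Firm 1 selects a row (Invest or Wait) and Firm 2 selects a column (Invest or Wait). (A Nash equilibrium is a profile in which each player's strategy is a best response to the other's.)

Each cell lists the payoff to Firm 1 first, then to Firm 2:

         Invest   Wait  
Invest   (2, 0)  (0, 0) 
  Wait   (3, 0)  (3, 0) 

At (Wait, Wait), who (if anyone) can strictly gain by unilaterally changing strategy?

Neither

Firm 1 at (Wait, Wait) earns 3; deviating to Invest yields 0 — not better.
Firm 2 earns 0; deviating to Invest yields 0 — not better.
Neither player can strictly improve; the profile is a Nash equilibrium.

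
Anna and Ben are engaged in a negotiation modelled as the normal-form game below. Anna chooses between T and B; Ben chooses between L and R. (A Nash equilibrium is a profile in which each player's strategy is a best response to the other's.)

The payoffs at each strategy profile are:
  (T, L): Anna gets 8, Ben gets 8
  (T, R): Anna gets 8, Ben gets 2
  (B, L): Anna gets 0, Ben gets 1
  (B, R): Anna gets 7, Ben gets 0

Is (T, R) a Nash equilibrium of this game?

At (T, R), Anna earns 8; switching to B would give 7, so Anna has no profitable deviation.
Ben earns 2; switching to L would give 8, so Ben would deviate.
Since at least one player can profitably deviate, this is not a Nash equilibrium.

No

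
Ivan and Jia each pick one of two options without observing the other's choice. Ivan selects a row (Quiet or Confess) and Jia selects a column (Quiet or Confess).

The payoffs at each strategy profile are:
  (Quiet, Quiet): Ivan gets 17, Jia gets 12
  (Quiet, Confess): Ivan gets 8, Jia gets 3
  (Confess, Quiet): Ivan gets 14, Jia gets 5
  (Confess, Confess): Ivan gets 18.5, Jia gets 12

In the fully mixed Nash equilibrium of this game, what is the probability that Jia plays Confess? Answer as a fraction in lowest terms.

2/9

Let y be the probability that Jia plays Quiet. In a completely mixed equilibrium, Ivan must be indifferent between Quiet and Confess.
Ivan's expected payoff from Quiet is 17y + 8(1−y); from Confess it is 14y + 18.5(1−y).
Setting these equal: 9y + 8 = −4.5y + 18.5, so y = 7/9.
Therefore Jia plays Confess with probability 1 − 7/9 = 2/9.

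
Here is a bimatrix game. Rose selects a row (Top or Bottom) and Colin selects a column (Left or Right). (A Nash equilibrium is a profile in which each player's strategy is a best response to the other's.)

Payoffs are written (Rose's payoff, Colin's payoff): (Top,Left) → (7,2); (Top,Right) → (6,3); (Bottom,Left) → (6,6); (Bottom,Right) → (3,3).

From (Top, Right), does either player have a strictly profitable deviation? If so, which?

Rose at (Top, Right) earns 6; deviating to Bottom yields 3 — not better.
Colin earns 3; deviating to Left yields 2 — not better.
Neither player can strictly improve; the profile is a Nash equilibrium.

Neither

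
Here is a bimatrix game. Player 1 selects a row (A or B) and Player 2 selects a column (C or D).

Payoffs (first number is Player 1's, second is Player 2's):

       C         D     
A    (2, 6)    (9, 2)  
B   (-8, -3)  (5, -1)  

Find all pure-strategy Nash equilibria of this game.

(A, C): Player 1 gets 2 ≥ -8 from B, and Player 2 gets 6 ≥ 2 from D — Nash equilibrium.
(A, D): Player 2 prefers C (6 > 2) — not an equilibrium.
(B, C): Player 1 prefers A (2 > -8); Player 2 prefers D (-1 > -3) — not an equilibrium.
(B, D): Player 1 prefers A (9 > 5) — not an equilibrium.

(A, C)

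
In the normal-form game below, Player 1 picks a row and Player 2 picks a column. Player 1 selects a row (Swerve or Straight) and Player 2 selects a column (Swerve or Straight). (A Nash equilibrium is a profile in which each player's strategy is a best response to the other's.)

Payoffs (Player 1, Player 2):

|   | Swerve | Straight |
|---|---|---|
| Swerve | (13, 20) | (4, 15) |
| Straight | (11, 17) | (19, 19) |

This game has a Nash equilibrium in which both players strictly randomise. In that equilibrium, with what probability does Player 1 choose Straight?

5/7

Let x be the probability that Player 1 plays Swerve. In a completely mixed equilibrium, Player 2 must be indifferent between Swerve and Straight.
Player 2's expected payoff from Swerve is 20x + 17(1−x); from Straight it is 15x + 19(1−x).
Setting these equal: 3x + 17 = −4x + 19, so x = 2/7.
Therefore Player 1 plays Straight with probability 1 − 2/7 = 5/7.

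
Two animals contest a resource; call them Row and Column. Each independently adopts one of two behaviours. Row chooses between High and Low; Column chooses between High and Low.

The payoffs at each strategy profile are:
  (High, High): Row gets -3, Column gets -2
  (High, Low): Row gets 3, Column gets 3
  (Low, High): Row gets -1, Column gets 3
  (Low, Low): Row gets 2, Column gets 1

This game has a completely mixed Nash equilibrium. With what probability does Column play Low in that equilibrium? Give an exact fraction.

Let y be the probability that Column plays High. In a completely mixed equilibrium, Row must be indifferent between High and Low.
Row's expected payoff from High is −3y + 3(1−y); from Low it is −y + 2(1−y).
Setting these equal: −6y + 3 = −3y + 2, so y = 1/3.
Therefore Column plays Low with probability 1 − 1/3 = 2/3.

2/3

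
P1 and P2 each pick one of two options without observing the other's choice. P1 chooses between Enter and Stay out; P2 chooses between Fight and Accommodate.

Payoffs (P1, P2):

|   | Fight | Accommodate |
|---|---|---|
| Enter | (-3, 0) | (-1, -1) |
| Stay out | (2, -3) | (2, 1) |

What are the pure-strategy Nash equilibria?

(Enter, Fight): P1 prefers Stay out (2 > -3) — not an equilibrium.
(Enter, Accommodate): P1 prefers Stay out (2 > -1); P2 prefers Fight (0 > -1) — not an equilibrium.
(Stay out, Fight): P2 prefers Accommodate (1 > -3) — not an equilibrium.
(Stay out, Accommodate): P1 gets 2 ≥ -1 from Enter, and P2 gets 1 ≥ -3 from Fight — Nash equilibrium.

(Stay out, Accommodate)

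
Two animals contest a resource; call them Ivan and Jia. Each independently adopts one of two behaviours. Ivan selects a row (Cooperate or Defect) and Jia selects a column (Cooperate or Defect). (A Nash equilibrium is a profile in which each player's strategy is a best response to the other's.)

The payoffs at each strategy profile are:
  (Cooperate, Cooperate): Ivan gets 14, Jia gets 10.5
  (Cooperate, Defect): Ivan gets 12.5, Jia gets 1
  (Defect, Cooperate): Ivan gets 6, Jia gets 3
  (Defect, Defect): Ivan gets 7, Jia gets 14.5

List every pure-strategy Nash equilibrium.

(Cooperate, Cooperate)

(Cooperate, Cooperate): Ivan gets 14 ≥ 6 from Defect, and Jia gets 10.5 ≥ 1 from Defect — Nash equilibrium.
(Cooperate, Defect): Jia prefers Cooperate (10.5 > 1) — not an equilibrium.
(Defect, Cooperate): Ivan prefers Cooperate (14 > 6); Jia prefers Defect (14.5 > 3) — not an equilibrium.
(Defect, Defect): Ivan prefers Cooperate (12.5 > 7) — not an equilibrium.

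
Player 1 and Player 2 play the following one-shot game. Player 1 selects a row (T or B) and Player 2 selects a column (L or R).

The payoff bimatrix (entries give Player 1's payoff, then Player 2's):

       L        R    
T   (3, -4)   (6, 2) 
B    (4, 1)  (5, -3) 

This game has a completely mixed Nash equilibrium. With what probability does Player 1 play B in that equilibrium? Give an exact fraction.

Let x be the probability that Player 1 plays T. In a completely mixed equilibrium, Player 2 must be indifferent between L and R.
Player 2's expected payoff from L is −4x + (1−x); from R it is 2x − 3(1−x).
Setting these equal: −5x + 1 = 5x − 3, so x = 2/5.
Therefore Player 1 plays B with probability 1 − 2/5 = 3/5.

3/5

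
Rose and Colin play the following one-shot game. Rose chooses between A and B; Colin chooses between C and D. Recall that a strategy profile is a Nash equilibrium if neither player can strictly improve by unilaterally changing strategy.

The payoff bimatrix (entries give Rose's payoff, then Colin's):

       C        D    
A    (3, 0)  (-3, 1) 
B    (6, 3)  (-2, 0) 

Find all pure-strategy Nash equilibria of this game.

(A, C): Rose prefers B (6 > 3); Colin prefers D (1 > 0) — not an equilibrium.
(A, D): Rose prefers B (-2 > -3) — not an equilibrium.
(B, C): Rose gets 6 ≥ 3 from A, and Colin gets 3 ≥ 0 from D — Nash equilibrium.
(B, D): Colin prefers C (3 > 0) — not an equilibrium.

(B, C)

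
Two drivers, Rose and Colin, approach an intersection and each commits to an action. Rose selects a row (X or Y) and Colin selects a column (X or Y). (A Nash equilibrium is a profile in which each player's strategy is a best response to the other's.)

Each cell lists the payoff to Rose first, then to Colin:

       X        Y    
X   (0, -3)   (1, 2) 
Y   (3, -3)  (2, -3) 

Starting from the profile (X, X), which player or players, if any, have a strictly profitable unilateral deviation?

Rose at (X, X) earns 0; deviating to Y yields 3 — a strict improvement.
Colin earns -3; deviating to Y yields 2 — a strict improvement.
Both Rose and Colin have strictly profitable deviations.

Both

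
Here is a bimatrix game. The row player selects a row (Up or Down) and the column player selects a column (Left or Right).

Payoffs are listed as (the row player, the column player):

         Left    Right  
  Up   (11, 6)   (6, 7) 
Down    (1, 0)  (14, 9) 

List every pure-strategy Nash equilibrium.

(Down, Right)

(Up, Left): the column player prefers Right (7 > 6) — not an equilibrium.
(Up, Right): the row player prefers Down (14 > 6) — not an equilibrium.
(Down, Left): the row player prefers Up (11 > 1); the column player prefers Right (9 > 0) — not an equilibrium.
(Down, Right): the row player gets 14 ≥ 6 from Up, and the column player gets 9 ≥ 0 from Left — Nash equilibrium.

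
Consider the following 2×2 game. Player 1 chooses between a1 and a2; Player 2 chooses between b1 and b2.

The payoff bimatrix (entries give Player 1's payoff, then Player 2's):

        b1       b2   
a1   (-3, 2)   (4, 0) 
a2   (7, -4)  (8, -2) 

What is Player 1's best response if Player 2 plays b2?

Against b2, Player 1 earns 4 from a1 and 8 from a2.
So a2 is the best response.

a2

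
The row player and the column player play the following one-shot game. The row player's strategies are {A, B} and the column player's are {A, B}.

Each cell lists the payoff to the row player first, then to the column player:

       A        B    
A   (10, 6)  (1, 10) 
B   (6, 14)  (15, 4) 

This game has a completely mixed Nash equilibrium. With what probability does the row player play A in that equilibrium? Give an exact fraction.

Let p be the probability that the row player plays A. In a completely mixed equilibrium, the column player must be indifferent between A and B.
The column player's expected payoff from A is 6p + 14(1−p); from B it is 10p + 4(1−p).
Setting these equal: −8p + 14 = 6p + 4, so p = 5/7.

5/7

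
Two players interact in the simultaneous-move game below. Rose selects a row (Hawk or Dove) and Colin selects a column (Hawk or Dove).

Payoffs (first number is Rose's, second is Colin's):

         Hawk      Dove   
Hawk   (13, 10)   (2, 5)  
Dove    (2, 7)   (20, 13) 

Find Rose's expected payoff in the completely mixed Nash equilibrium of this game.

256/29

First find y, the probability Colin plays Hawk, from Rose's indifference between Hawk and Dove: 13y + 2(1−y) = 2y + 20(1−y), giving y = 18/29.
Since Rose is indifferent in equilibrium, Rose's expected payoff equals the payoff from either row against (18/29, 11/29). Using Hawk: 13(18/29) + 2(11/29) = 256/29.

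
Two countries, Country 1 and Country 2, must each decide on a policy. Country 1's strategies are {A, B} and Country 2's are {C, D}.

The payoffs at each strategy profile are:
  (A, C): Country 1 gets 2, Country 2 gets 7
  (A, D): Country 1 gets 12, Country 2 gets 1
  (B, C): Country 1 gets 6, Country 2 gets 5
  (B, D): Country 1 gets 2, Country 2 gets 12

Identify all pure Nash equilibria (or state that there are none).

(A, C): Country 1 prefers B (6 > 2) — not an equilibrium.
(A, D): Country 2 prefers C (7 > 1) — not an equilibrium.
(B, C): Country 2 prefers D (12 > 5) — not an equilibrium.
(B, D): Country 1 prefers A (12 > 2) — not an equilibrium.

none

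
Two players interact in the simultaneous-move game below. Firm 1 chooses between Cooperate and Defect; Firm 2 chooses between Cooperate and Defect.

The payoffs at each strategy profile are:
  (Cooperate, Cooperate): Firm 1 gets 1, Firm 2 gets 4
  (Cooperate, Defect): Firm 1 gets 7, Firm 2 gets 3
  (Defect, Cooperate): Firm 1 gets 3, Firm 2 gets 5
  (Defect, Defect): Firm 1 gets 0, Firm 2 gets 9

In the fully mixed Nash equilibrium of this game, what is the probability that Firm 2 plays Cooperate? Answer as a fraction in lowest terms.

Let c be the probability that Firm 2 plays Cooperate. In a completely mixed equilibrium, Firm 1 must be indifferent between Cooperate and Defect.
Firm 1's expected payoff from Cooperate is c + 7(1−c); from Defect it is 3c.
Setting these equal: −6c + 7 = 3c, so c = 7/9.

7/9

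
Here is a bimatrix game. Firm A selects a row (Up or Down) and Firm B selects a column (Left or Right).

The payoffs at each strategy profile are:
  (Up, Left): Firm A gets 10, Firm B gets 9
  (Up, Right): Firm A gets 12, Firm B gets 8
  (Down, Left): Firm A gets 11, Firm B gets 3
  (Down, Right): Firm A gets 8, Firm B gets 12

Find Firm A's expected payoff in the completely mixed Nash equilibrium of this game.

52/5

First find y, the probability Firm B plays Left, from Firm A's indifference between Up and Down: 10y + 12(1−y) = 11y + 8(1−y), giving y = 4/5.
Since Firm A is indifferent in equilibrium, Firm A's expected payoff equals the payoff from either row against (4/5, 1/5). Using Up: 10(4/5) + 12(1/5) = 52/5.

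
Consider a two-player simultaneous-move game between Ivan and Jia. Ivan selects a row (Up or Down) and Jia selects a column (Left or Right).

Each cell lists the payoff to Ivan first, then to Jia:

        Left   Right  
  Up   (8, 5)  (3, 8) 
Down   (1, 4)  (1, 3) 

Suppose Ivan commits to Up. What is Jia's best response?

Right

Against Up, Jia earns 5 from Left and 8 from Right.
So Right is the best response.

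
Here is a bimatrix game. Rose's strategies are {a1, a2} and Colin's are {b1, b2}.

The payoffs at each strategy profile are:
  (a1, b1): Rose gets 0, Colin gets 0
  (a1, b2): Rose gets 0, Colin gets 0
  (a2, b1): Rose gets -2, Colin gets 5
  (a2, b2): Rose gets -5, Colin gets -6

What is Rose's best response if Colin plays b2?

a1

Against b2, Rose earns 0 from a1 and -5 from a2.
So a1 is the best response.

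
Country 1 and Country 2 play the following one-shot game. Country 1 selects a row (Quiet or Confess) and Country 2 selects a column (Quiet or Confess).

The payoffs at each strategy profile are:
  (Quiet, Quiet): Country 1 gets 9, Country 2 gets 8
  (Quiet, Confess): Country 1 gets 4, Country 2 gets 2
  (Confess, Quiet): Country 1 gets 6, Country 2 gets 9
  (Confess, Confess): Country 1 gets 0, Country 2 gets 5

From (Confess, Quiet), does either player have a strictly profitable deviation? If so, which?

Country 1 at (Confess, Quiet) earns 6; deviating to Quiet yields 9 — a strict improvement.
Country 2 earns 9; deviating to Confess yields 5 — not better.
Only Country 1 has a strictly profitable deviation.

Country 1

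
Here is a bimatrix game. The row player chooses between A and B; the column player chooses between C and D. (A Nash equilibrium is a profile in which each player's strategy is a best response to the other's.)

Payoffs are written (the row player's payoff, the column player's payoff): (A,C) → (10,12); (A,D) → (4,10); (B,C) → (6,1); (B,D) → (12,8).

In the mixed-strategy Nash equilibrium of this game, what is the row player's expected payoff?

8

First find q, the probability the column player plays C, from the row player's indifference between A and B: 10q + 4(1−q) = 6q + 12(1−q), giving q = 2/3.
Since the row player is indifferent in equilibrium, the row player's expected payoff equals the payoff from either row against (2/3, 1/3). Using A: 10(2/3) + 4(1/3) = 8.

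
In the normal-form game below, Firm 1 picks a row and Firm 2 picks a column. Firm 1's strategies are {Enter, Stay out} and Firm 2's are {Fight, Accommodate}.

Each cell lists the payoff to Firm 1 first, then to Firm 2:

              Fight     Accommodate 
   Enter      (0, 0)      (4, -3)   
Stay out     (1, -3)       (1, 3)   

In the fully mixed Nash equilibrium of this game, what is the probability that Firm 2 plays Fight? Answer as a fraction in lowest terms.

3/4

Let q be the probability that Firm 2 plays Fight. In a completely mixed equilibrium, Firm 1 must be indifferent between Enter and Stay out.
Firm 1's expected payoff from Enter is 4(1−q); from Stay out it is q + (1−q).
Setting these equal: −4q + 4 = 1, so q = 3/4.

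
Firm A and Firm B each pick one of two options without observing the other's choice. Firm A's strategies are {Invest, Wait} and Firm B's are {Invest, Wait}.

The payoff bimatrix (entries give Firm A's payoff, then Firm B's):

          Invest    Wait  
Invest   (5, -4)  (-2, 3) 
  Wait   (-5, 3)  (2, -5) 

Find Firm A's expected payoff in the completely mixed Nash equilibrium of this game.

0

First find q, the probability Firm B plays Invest, from Firm A's indifference between Invest and Wait: 5q − 2(1−q) = −5q + 2(1−q), giving q = 2/7.
Since Firm A is indifferent in equilibrium, Firm A's expected payoff equals the payoff from either row against (2/7, 5/7). Using Invest: 5(2/7) − 2(5/7) = 0.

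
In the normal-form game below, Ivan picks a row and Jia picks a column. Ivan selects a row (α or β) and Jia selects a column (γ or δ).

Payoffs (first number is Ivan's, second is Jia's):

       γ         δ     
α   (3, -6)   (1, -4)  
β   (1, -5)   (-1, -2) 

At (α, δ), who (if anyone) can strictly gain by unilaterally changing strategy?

Neither

Ivan at (α, δ) earns 1; deviating to β yields -1 — not better.
Jia earns -4; deviating to γ yields -6 — not better.
Neither player can strictly improve; the profile is a Nash equilibrium.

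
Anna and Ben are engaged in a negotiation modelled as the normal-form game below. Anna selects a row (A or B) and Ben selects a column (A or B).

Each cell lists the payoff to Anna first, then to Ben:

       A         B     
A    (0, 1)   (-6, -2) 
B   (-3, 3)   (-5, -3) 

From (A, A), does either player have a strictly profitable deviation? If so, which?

Anna at (A, A) earns 0; deviating to B yields -3 — not better.
Ben earns 1; deviating to B yields -2 — not better.
Neither player can strictly improve; the profile is a Nash equilibrium.

Neither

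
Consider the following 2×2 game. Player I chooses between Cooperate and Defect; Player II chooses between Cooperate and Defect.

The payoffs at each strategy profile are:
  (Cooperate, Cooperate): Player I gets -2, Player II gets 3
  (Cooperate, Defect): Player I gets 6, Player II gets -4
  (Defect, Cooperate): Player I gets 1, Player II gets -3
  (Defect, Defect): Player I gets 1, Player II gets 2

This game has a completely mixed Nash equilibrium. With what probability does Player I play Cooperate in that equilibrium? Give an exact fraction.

5/12

Let x be the probability that Player I plays Cooperate. In a completely mixed equilibrium, Player II must be indifferent between Cooperate and Defect.
Player II's expected payoff from Cooperate is 3x − 3(1−x); from Defect it is −4x + 2(1−x).
Setting these equal: 6x − 3 = −6x + 2, so x = 5/12.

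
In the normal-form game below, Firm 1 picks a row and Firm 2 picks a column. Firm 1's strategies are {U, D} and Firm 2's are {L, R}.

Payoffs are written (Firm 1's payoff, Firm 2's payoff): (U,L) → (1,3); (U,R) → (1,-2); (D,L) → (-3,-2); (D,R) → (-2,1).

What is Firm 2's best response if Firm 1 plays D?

Against D, Firm 2 earns -2 from L and 1 from R.
So R is the best response.

R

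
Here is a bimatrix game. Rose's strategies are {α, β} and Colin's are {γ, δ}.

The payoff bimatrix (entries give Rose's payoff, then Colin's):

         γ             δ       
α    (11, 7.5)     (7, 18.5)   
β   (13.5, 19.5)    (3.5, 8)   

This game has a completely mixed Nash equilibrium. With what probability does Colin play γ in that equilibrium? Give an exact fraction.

7/12

Let c be the probability that Colin plays γ. In a completely mixed equilibrium, Rose must be indifferent between α and β.
Rose's expected payoff from α is 11c + 7(1−c); from β it is 13.5c + 3.5(1−c).
Setting these equal: 4c + 7 = 10c + 3.5, so c = 7/12.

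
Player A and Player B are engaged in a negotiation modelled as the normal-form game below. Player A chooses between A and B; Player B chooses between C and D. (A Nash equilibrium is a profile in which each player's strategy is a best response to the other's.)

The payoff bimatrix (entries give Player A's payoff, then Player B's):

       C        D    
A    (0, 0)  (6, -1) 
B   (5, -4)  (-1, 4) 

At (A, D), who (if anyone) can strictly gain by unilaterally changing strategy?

Player A at (A, D) earns 6; deviating to B yields -1 — not better.
Player B earns -1; deviating to C yields 0 — a strict improvement.
Only Player B has a strictly profitable deviation.

Player B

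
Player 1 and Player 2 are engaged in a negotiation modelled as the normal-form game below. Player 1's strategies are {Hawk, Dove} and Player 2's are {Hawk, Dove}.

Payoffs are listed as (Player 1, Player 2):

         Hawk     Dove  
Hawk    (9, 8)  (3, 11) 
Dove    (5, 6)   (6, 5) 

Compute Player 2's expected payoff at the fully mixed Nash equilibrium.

First find x, the probability Player 1 plays Hawk, from Player 2's indifference between Hawk and Dove: 8x + 6(1−x) = 11x + 5(1−x), giving x = 1/4.
Since Player 2 is indifferent in equilibrium, Player 2's expected payoff equals the payoff from either column against (1/4, 3/4). Using Hawk: 8(1/4) + 6(3/4) = 13/2.

13/2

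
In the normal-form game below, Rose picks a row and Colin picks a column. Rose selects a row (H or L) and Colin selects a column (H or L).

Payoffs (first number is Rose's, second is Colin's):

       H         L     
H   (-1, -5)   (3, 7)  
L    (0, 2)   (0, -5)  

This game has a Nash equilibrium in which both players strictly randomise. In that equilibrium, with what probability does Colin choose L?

Let y be the probability that Colin plays H. In a completely mixed equilibrium, Rose must be indifferent between H and L.
Rose's expected payoff from H is −y + 3(1−y); from L it is 0.
Setting these equal: −4y + 3 = 0, so y = 3/4.
Therefore Colin plays L with probability 1 − 3/4 = 1/4.

1/4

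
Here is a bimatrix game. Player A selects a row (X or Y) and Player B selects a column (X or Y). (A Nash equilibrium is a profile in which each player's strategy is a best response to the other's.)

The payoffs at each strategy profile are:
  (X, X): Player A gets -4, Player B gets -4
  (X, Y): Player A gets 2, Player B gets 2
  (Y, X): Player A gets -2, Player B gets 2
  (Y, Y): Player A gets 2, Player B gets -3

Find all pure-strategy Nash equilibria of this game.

(X, Y) and (Y, X)

(X, X): Player A prefers Y (-2 > -4); Player B prefers Y (2 > -4) — not an equilibrium.
(X, Y): Player A gets 2 ≥ 2 from Y, and Player B gets 2 ≥ -4 from X — Nash equilibrium.
(Y, X): Player A gets -2 ≥ -4 from X, and Player B gets 2 ≥ -3 from Y — Nash equilibrium.
(Y, Y): Player B prefers X (2 > -3) — not an equilibrium.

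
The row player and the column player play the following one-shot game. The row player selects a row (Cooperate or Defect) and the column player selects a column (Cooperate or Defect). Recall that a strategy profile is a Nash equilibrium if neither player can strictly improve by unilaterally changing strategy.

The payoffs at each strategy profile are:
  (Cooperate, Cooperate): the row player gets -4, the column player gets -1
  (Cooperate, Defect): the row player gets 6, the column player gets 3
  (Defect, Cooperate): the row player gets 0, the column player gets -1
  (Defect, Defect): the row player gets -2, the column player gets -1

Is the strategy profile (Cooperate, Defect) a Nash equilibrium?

At (Cooperate, Defect), the row player earns 6; switching to Defect would give -2, so the row player has no profitable deviation.
The column player earns 3; switching to Cooperate would give -1, so the column player has no profitable deviation.
Neither player can gain by a unilateral deviation, so this profile is a Nash equilibrium.

Yes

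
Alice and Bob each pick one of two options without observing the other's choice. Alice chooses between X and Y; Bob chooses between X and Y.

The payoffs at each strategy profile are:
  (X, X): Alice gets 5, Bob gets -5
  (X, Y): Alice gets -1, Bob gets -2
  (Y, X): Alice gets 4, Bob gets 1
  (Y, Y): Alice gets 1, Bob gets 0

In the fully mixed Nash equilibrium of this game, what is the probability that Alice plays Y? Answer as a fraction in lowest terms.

Let x be the probability that Alice plays X. In a completely mixed equilibrium, Bob must be indifferent between X and Y.
Bob's expected payoff from X is −5x + (1−x); from Y it is −2x.
Setting these equal: −6x + 1 = −2x, so x = 1/4.
Therefore Alice plays Y with probability 1 − 1/4 = 3/4.

3/4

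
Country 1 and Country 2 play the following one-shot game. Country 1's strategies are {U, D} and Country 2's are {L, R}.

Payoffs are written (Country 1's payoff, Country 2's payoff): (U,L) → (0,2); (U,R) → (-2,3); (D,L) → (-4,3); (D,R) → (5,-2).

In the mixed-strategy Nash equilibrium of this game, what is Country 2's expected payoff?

First find p, the probability Country 1 plays U, from Country 2's indifference between L and R: 2p + 3(1−p) = 3p − 2(1−p), giving p = 5/6.
Since Country 2 is indifferent in equilibrium, Country 2's expected payoff equals the payoff from either column against (5/6, 1/6). Using L: 2(5/6) + 3(1/6) = 13/6.

13/6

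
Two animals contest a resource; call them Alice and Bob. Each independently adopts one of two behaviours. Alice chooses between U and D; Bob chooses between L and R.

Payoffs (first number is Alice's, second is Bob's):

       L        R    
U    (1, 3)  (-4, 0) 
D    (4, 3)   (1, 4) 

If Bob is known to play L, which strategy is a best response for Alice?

D

Against L, Alice earns 1 from U and 4 from D.
So D is the best response.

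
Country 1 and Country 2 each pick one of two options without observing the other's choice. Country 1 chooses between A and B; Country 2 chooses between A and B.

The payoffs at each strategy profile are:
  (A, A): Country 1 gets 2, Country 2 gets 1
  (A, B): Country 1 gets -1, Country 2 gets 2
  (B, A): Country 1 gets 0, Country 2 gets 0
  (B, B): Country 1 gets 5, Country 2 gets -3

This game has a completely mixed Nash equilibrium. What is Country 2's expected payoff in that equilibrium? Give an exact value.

3/4

First find x, the probability Country 1 plays A, from Country 2's indifference between A and B: x = 2x − 3(1−x), giving x = 3/4.
Since Country 2 is indifferent in equilibrium, Country 2's expected payoff equals the payoff from either column against (3/4, 1/4). Using A: (3/4) = 3/4.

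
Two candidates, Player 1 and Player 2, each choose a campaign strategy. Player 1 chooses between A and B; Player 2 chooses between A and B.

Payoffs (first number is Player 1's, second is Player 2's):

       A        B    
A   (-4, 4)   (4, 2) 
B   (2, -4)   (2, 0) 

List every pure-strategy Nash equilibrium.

none

(A, A): Player 1 prefers B (2 > -4) — not an equilibrium.
(A, B): Player 2 prefers A (4 > 2) — not an equilibrium.
(B, A): Player 2 prefers B (0 > -4) — not an equilibrium.
(B, B): Player 1 prefers A (4 > 2) — not an equilibrium.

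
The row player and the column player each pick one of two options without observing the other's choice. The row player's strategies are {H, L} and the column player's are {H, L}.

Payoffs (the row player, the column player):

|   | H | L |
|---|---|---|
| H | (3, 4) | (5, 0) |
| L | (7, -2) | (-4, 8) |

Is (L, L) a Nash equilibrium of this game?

No

At (L, L), the row player earns -4; switching to H would give 5, so the row player would deviate.
The column player earns 8; switching to H would give -2, so the column player has no profitable deviation.
Since at least one player can profitably deviate, this is not a Nash equilibrium.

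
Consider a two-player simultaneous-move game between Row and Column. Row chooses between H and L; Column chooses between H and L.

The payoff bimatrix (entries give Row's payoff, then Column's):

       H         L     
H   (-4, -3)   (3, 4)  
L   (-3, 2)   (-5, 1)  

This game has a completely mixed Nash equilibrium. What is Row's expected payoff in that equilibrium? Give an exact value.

First find q, the probability Column plays H, from Row's indifference between H and L: −4q + 3(1−q) = −3q − 5(1−q), giving q = 8/9.
Since Row is indifferent in equilibrium, Row's expected payoff equals the payoff from either row against (8/9, 1/9). Using H: −4(8/9) + 3(1/9) = -29/9.

-29/9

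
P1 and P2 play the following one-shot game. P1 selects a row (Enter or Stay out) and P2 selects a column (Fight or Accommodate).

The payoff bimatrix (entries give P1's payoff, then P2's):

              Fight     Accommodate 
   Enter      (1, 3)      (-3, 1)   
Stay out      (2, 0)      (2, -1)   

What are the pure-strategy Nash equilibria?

(Stay out, Fight)

(Enter, Fight): P1 prefers Stay out (2 > 1) — not an equilibrium.
(Enter, Accommodate): P1 prefers Stay out (2 > -3); P2 prefers Fight (3 > 1) — not an equilibrium.
(Stay out, Fight): P1 gets 2 ≥ 1 from Enter, and P2 gets 0 ≥ -1 from Accommodate — Nash equilibrium.
(Stay out, Accommodate): P2 prefers Fight (0 > -1) — not an equilibrium.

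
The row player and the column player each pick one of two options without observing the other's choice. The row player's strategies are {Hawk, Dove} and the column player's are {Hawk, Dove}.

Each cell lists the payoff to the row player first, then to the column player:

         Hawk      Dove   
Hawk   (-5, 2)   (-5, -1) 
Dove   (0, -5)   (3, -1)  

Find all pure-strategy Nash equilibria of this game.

(Hawk, Hawk): the row player prefers Dove (0 > -5) — not an equilibrium.
(Hawk, Dove): the row player prefers Dove (3 > -5); the column player prefers Hawk (2 > -1) — not an equilibrium.
(Dove, Hawk): the column player prefers Dove (-1 > -5) — not an equilibrium.
(Dove, Dove): the row player gets 3 ≥ -5 from Hawk, and the column player gets -1 ≥ -5 from Hawk — Nash equilibrium.

(Dove, Dove)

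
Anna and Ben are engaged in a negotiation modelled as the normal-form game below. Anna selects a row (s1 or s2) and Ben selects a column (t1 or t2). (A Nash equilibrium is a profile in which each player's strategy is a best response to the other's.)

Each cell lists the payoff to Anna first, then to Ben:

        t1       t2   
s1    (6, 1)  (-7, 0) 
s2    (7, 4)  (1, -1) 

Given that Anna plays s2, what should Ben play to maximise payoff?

t1

Against s2, Ben earns 4 from t1 and -1 from t2.
So t1 is the best response.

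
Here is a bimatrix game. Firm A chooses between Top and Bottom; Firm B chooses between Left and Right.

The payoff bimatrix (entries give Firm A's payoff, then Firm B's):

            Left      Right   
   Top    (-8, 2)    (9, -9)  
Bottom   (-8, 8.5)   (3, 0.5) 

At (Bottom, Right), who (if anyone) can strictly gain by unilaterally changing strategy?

Firm A at (Bottom, Right) earns 3; deviating to Top yields 9 — a strict improvement.
Firm B earns 0.5; deviating to Left yields 8.5 — a strict improvement.
Both Firm A and Firm B have strictly profitable deviations.

Both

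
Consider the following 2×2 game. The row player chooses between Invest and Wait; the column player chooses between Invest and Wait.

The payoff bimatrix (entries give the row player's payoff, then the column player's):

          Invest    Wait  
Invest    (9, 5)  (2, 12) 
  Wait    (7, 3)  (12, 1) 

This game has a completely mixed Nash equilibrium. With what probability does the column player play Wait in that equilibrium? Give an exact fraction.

1/6

Let y be the probability that the column player plays Invest. In a completely mixed equilibrium, the row player must be indifferent between Invest and Wait.
The row player's expected payoff from Invest is 9y + 2(1−y); from Wait it is 7y + 12(1−y).
Setting these equal: 7y + 2 = −5y + 12, so y = 5/6.
Therefore the column player plays Wait with probability 1 − 5/6 = 1/6.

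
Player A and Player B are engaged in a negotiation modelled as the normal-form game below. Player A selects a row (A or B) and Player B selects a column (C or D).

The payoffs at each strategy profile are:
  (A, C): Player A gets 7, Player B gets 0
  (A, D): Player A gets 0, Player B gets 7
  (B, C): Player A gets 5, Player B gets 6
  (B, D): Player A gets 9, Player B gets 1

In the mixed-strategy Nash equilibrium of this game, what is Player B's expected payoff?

First find p, the probability Player A plays A, from Player B's indifference between C and D: 6(1−p) = 7p + (1−p), giving p = 5/12.
Since Player B is indifferent in equilibrium, Player B's expected payoff equals the payoff from either column against (5/12, 7/12). Using C: 6(7/12) = 7/2.

7/2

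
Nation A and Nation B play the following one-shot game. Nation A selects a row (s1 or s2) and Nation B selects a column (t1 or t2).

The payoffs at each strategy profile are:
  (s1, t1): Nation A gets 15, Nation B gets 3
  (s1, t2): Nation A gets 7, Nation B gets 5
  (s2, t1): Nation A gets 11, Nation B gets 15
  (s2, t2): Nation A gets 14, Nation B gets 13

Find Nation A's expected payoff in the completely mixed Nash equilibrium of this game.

133/11

First find q, the probability Nation B plays t1, from Nation A's indifference between s1 and s2: 15q + 7(1−q) = 11q + 14(1−q), giving q = 7/11.
Since Nation A is indifferent in equilibrium, Nation A's expected payoff equals the payoff from either row against (7/11, 4/11). Using s1: 15(7/11) + 7(4/11) = 133/11.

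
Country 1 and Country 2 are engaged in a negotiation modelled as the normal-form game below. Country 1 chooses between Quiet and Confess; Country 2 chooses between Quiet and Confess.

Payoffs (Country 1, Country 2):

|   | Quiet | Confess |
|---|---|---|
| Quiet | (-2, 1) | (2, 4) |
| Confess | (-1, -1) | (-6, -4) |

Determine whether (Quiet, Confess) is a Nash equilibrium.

Yes

At (Quiet, Confess), Country 1 earns 2; switching to Confess would give -6, so Country 1 has no profitable deviation.
Country 2 earns 4; switching to Quiet would give 1, so Country 2 has no profitable deviation.
Neither player can gain by a unilateral deviation, so this profile is a Nash equilibrium.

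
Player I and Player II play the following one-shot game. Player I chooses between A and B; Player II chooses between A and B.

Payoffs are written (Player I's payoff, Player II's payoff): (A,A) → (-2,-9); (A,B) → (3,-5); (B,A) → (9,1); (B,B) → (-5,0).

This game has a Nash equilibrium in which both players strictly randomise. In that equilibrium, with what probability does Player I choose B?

Let p be the probability that Player I plays A. In a completely mixed equilibrium, Player II must be indifferent between A and B.
Player II's expected payoff from A is −9p + (1−p); from B it is −5p.
Setting these equal: −10p + 1 = −5p, so p = 1/5.
Therefore Player I plays B with probability 1 − 1/5 = 4/5.

4/5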